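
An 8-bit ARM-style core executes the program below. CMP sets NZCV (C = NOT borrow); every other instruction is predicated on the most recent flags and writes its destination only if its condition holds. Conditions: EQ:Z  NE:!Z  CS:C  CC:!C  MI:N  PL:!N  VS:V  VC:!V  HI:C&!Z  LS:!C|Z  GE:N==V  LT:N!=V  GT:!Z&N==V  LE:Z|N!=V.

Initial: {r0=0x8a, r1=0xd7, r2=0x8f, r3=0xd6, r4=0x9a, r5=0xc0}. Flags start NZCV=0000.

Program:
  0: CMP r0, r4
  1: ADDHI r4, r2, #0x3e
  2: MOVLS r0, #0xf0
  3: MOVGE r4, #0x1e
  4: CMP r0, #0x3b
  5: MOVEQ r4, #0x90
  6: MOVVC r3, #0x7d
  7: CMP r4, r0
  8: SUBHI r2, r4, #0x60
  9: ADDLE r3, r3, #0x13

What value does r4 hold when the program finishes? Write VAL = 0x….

VAL = 0x9a

[0] flags=1000 → (cmp)
[1] flags=1000 HI?F → skip
[2] flags=1000 LS?T → r0=0xf0
[3] flags=1000 GE?F → skip
[4] flags=1010 → (cmp)
[5] flags=1010 EQ?F → skip
[6] flags=1010 VC?T → r3=0x7d
[7] flags=1000 → (cmp)
[8] flags=1000 HI?F → skip
[9] flags=1000 LE?T → r3=0x90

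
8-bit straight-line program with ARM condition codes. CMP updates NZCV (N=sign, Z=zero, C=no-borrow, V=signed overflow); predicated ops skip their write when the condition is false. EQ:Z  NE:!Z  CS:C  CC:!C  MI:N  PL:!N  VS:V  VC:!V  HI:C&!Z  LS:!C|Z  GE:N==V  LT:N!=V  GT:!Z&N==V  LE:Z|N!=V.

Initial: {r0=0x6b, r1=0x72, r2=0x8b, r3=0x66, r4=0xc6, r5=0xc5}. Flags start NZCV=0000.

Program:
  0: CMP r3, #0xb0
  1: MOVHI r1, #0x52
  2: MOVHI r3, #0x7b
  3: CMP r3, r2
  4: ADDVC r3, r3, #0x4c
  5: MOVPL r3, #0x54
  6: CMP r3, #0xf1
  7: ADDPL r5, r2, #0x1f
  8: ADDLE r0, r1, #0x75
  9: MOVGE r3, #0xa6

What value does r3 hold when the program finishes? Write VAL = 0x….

0: ✓ CMP  NZCV=1001
1: · MOVHI
2: · MOVHI
3: ✓ CMP  NZCV=1001
4: · ADDVC
5: · MOVPL
6: ✓ CMP  NZCV=0000
7: ✓ ADDPL  r5←0xaa
8: · ADDLE
9: ✓ MOVGE  r3←0xa6

VAL = 0xa6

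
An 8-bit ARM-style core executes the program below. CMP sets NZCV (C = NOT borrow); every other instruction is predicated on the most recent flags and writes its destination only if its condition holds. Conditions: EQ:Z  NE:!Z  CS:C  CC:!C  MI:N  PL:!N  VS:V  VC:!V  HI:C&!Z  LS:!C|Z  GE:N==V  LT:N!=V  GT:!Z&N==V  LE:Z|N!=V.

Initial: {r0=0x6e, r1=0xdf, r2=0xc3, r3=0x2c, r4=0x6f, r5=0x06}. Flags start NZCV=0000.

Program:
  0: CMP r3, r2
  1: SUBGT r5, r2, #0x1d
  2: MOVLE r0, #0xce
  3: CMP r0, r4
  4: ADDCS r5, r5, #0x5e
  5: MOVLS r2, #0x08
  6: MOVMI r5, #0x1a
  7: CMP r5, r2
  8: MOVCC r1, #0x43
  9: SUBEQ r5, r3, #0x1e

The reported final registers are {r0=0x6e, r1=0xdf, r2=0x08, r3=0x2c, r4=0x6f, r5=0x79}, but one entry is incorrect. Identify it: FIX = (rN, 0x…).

[0] flags=0000 → (cmp)
[1] flags=0000 GT?T → r5=0xa6
[2] flags=0000 LE?F → skip
[3] flags=1000 → (cmp)
[4] flags=1000 CS?F → skip
[5] flags=1000 LS?T → r2=0x08
[6] flags=1000 MI?T → r5=0x1a
[7] flags=0010 → (cmp)
[8] flags=0010 CC?F → skip
[9] flags=0010 EQ?F → skip

FIX = (r5, 0x1a)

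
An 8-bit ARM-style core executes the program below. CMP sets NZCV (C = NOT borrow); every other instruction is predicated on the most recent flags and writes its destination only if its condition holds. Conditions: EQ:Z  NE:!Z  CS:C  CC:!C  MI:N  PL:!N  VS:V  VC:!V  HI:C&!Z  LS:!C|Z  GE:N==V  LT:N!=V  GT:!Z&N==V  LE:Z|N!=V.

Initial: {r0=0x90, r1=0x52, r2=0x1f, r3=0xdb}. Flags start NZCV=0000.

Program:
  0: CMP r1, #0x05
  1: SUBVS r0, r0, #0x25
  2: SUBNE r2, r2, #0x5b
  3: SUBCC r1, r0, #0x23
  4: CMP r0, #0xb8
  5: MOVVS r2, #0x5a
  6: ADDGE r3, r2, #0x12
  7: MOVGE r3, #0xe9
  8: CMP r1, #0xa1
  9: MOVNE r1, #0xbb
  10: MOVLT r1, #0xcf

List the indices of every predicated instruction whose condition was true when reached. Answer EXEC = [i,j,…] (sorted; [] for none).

0: ✓ CMP  NZCV=0010
1: · SUBVS
2: ✓ SUBNE  r2←0xc4
3: · SUBCC
4: ✓ CMP  NZCV=1000
5: · MOVVS
6: · ADDGE
7: · MOVGE
8: ✓ CMP  NZCV=1001
9: ✓ MOVNE  r1←0xbb
10: · MOVLT

EXEC = [2,9]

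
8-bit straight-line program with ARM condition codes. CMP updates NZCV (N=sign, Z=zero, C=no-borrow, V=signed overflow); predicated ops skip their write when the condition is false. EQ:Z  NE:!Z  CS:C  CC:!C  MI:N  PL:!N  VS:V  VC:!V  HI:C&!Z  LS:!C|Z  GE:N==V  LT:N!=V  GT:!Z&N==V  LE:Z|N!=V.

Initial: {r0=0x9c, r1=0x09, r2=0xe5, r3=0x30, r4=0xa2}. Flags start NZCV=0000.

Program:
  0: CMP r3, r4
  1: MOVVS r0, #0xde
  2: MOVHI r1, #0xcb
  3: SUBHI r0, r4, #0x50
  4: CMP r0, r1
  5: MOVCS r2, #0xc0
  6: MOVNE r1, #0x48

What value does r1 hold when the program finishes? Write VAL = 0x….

[0] flags=1001 → (cmp)
[1] flags=1001 VS?T → r0=0xde
[2] flags=1001 HI?F → skip
[3] flags=1001 HI?F → skip
[4] flags=1010 → (cmp)
[5] flags=1010 CS?T → r2=0xc0
[6] flags=1010 NE?T → r1=0x48

VAL = 0x48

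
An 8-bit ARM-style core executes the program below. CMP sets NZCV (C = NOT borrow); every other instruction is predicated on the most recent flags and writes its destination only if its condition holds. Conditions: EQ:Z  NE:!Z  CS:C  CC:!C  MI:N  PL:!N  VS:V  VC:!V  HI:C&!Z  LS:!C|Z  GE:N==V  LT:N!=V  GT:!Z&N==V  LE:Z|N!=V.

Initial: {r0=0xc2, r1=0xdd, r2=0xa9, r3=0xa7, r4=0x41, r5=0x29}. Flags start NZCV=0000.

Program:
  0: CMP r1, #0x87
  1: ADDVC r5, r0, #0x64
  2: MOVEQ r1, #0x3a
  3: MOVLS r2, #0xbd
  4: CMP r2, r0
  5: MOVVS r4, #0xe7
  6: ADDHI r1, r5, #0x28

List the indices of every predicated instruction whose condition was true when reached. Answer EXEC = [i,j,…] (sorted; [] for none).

0: ✓ CMP  NZCV=0010
1: ✓ ADDVC  r5←0x26
2: · MOVEQ
3: · MOVLS
4: ✓ CMP  NZCV=1000
5: · MOVVS
6: · ADDHI

EXEC = [1]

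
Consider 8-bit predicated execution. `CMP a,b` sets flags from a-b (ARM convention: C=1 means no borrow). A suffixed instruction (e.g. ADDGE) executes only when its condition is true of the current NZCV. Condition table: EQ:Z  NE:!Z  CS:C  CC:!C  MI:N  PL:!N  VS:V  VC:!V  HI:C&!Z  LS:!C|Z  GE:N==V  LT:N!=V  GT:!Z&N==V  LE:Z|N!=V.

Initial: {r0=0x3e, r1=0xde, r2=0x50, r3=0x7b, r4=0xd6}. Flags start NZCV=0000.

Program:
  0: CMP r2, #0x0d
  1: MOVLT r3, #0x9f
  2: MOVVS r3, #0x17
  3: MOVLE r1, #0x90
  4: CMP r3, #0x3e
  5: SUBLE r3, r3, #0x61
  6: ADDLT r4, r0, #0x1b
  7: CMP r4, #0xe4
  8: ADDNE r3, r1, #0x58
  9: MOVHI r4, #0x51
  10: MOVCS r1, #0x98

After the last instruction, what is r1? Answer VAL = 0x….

[0] flags=0010 → (cmp)
[1] flags=0010 LT?F → skip
[2] flags=0010 VS?F → skip
[3] flags=0010 LE?F → skip
[4] flags=0010 → (cmp)
[5] flags=0010 LE?F → skip
[6] flags=0010 LT?F → skip
[7] flags=1000 → (cmp)
[8] flags=1000 NE?T → r3=0x36
[9] flags=1000 HI?F → skip
[10] flags=1000 CS?F → skip

VAL = 0xde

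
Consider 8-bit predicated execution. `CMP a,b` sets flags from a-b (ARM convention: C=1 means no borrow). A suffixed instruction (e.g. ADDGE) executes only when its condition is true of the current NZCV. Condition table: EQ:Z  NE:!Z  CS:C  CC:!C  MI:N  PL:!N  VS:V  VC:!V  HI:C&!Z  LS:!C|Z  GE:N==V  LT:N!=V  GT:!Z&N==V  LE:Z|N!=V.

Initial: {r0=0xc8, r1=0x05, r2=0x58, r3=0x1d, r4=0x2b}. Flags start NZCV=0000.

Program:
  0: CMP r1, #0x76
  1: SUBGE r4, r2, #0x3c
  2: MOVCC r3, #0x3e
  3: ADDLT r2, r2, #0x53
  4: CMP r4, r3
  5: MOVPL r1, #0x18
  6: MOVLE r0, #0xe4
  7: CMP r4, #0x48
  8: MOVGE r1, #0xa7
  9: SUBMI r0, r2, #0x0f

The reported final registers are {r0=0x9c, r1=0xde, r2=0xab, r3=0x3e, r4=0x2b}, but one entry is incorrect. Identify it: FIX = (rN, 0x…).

FIX = (r1, 0x05)

0: ✓ CMP  NZCV=1000
1: · SUBGE
2: ✓ MOVCC  r3←0x3e
3: ✓ ADDLT  r2←0xab
4: ✓ CMP  NZCV=1000
5: · MOVPL
6: ✓ MOVLE  r0←0xe4
7: ✓ CMP  NZCV=1000
8: · MOVGE
9: ✓ SUBMI  r0←0x9c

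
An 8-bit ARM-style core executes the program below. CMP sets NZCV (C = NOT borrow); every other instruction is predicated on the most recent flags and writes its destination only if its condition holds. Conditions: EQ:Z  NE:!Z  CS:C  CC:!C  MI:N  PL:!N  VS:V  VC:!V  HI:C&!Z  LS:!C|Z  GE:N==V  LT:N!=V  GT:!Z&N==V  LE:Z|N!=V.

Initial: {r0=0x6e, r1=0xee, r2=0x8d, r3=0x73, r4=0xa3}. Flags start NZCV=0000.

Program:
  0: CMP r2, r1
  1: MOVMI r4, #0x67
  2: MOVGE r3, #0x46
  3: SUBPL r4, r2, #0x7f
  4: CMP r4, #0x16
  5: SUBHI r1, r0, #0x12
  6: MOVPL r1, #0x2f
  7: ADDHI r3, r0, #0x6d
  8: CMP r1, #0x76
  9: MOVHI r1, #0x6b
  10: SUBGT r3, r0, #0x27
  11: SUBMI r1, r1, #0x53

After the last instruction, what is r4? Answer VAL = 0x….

0: ✓ CMP  NZCV=1000
1: ✓ MOVMI  r4←0x67
2: · MOVGE
3: · SUBPL
4: ✓ CMP  NZCV=0010
5: ✓ SUBHI  r1←0x5c
6: ✓ MOVPL  r1←0x2f
7: ✓ ADDHI  r3←0xdb
8: ✓ CMP  NZCV=1000
9: · MOVHI
10: · SUBGT
11: ✓ SUBMI  r1←0xdc

VAL = 0x67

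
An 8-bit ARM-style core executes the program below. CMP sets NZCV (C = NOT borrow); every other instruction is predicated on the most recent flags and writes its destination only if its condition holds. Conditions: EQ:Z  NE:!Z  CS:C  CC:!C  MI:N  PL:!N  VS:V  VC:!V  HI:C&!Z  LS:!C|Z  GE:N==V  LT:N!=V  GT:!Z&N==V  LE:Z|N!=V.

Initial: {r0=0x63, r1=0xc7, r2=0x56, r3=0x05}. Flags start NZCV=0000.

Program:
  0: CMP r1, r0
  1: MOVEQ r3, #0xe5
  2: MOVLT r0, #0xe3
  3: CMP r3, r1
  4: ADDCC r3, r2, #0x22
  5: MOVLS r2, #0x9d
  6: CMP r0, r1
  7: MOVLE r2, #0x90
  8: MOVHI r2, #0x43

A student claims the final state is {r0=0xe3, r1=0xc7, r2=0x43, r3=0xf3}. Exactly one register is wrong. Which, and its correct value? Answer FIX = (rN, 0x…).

FIX = (r3, 0x78)

[0] flags=0011 → (cmp)
[1] flags=0011 EQ?F → skip
[2] flags=0011 LT?T → r0=0xe3
[3] flags=0000 → (cmp)
[4] flags=0000 CC?T → r3=0x78
[5] flags=0000 LS?T → r2=0x9d
[6] flags=0010 → (cmp)
[7] flags=0010 LE?F → skip
[8] flags=0010 HI?T → r2=0x43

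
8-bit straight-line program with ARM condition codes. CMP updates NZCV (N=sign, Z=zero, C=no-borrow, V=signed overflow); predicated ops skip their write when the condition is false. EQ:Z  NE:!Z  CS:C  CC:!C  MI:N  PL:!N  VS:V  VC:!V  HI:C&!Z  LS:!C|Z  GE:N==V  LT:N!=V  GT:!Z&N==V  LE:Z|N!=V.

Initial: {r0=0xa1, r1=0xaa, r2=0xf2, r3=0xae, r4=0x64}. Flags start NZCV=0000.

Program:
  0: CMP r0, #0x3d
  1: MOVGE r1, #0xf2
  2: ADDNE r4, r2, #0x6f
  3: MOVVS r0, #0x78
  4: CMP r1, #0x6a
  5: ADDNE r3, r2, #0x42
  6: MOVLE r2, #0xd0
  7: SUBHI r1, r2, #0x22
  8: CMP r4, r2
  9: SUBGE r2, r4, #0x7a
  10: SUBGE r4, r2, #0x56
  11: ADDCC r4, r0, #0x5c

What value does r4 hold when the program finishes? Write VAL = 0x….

VAL = 0xd4

0: ✓ CMP  NZCV=0011
1: · MOVGE
2: ✓ ADDNE  r4←0x61
3: ✓ MOVVS  r0←0x78
4: ✓ CMP  NZCV=0011
5: ✓ ADDNE  r3←0x34
6: ✓ MOVLE  r2←0xd0
7: ✓ SUBHI  r1←0xae
8: ✓ CMP  NZCV=1001
9: ✓ SUBGE  r2←0xe7
10: ✓ SUBGE  r4←0x91
11: ✓ ADDCC  r4←0xd4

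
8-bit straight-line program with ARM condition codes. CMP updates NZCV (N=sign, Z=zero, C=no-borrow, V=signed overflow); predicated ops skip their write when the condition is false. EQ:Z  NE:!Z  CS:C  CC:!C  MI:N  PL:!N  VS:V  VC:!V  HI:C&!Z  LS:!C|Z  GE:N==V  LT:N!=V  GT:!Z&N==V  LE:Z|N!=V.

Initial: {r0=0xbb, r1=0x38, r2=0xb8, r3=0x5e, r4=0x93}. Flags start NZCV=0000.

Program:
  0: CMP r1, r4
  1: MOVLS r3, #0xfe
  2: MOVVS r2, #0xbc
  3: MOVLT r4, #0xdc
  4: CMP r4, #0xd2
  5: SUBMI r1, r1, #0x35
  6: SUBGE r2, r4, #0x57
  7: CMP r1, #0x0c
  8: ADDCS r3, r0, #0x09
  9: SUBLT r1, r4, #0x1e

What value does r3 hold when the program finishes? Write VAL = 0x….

0: ✓ CMP  NZCV=1001
1: ✓ MOVLS  r3←0xfe
2: ✓ MOVVS  r2←0xbc
3: · MOVLT
4: ✓ CMP  NZCV=1000
5: ✓ SUBMI  r1←0x03
6: · SUBGE
7: ✓ CMP  NZCV=1000
8: · ADDCS
9: ✓ SUBLT  r1←0x75

VAL = 0xfe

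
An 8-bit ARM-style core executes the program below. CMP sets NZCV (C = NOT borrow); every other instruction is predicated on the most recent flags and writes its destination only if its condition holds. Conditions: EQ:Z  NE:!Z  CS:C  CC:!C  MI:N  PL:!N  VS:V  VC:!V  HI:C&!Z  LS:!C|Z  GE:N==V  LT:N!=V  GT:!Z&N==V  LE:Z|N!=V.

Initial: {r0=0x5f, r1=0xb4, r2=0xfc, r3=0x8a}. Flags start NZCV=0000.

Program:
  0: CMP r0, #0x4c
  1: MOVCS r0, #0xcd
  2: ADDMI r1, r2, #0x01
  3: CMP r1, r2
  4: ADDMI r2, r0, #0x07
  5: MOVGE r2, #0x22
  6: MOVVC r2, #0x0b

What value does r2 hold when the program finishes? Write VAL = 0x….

[0] flags=0010 → (cmp)
[1] flags=0010 CS?T → r0=0xcd
[2] flags=0010 MI?F → skip
[3] flags=1000 → (cmp)
[4] flags=1000 MI?T → r2=0xd4
[5] flags=1000 GE?F → skip
[6] flags=1000 VC?T → r2=0x0b

VAL = 0x0b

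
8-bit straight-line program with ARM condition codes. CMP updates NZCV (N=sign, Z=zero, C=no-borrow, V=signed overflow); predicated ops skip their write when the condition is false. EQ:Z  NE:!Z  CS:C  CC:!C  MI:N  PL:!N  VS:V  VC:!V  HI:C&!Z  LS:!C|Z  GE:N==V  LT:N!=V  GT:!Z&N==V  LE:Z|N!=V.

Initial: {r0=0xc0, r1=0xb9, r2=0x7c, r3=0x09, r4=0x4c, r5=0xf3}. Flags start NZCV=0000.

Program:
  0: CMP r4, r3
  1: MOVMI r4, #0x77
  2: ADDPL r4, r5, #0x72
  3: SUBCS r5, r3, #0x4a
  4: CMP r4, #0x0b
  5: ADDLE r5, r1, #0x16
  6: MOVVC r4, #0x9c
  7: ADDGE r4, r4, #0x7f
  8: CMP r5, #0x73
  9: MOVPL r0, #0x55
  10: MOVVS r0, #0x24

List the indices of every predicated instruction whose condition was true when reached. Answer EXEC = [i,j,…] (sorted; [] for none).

0: ✓ CMP  NZCV=0010
1: · MOVMI
2: ✓ ADDPL  r4←0x65
3: ✓ SUBCS  r5←0xbf
4: ✓ CMP  NZCV=0010
5: · ADDLE
6: ✓ MOVVC  r4←0x9c
7: ✓ ADDGE  r4←0x1b
8: ✓ CMP  NZCV=0011
9: ✓ MOVPL  r0←0x55
10: ✓ MOVVS  r0←0x24

EXEC = [2,3,6,7,9,10]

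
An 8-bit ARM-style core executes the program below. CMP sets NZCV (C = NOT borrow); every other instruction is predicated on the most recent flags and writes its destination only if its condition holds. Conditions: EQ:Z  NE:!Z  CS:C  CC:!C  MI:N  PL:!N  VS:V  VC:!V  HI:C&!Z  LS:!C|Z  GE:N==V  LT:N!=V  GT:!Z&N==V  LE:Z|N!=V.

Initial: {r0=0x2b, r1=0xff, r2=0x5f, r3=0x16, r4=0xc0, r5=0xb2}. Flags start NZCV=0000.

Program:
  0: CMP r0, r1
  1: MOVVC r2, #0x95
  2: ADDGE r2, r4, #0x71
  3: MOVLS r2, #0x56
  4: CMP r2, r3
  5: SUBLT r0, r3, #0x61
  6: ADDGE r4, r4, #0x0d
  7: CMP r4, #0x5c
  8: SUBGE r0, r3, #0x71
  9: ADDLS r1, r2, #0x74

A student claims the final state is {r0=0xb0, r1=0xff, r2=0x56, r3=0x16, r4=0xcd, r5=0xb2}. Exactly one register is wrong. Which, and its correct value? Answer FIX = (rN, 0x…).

0: ✓ CMP  NZCV=0000
1: ✓ MOVVC  r2←0x95
2: ✓ ADDGE  r2←0x31
3: ✓ MOVLS  r2←0x56
4: ✓ CMP  NZCV=0010
5: · SUBLT
6: ✓ ADDGE  r4←0xcd
7: ✓ CMP  NZCV=0011
8: · SUBGE
9: · ADDLS

FIX = (r0, 0x2b)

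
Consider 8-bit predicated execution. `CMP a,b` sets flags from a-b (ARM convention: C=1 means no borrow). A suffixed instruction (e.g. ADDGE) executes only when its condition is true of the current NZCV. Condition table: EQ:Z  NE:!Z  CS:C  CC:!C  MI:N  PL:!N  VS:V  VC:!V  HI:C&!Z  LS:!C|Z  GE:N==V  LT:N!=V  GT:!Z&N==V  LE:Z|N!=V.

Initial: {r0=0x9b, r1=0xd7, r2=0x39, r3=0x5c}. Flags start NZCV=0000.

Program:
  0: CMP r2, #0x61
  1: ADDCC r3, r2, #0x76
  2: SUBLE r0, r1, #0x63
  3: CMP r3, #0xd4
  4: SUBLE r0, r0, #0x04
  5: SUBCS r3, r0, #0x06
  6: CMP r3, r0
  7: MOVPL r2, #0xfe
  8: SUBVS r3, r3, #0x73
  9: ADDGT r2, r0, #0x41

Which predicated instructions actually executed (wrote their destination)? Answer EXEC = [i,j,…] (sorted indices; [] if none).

EXEC = [1,2,4,7,8]

0: ✓ CMP  NZCV=1000
1: ✓ ADDCC  r3←0xaf
2: ✓ SUBLE  r0←0x74
3: ✓ CMP  NZCV=1000
4: ✓ SUBLE  r0←0x70
5: · SUBCS
6: ✓ CMP  NZCV=0011
7: ✓ MOVPL  r2←0xfe
8: ✓ SUBVS  r3←0x3c
9: · ADDGT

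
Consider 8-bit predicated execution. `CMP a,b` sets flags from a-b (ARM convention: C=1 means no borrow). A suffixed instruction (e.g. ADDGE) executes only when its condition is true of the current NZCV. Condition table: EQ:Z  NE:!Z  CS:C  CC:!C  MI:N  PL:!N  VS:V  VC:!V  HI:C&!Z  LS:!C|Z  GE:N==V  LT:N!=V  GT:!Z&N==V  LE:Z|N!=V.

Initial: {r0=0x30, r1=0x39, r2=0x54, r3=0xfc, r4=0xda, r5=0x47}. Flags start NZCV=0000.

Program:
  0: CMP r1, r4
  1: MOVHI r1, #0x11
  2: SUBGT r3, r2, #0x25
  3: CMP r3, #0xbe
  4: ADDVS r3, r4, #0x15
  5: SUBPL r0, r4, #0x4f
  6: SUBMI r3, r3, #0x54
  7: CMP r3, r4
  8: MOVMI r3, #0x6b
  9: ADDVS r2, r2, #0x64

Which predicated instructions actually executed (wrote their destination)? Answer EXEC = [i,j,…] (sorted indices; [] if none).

[0] flags=0000 → (cmp)
[1] flags=0000 HI?F → skip
[2] flags=0000 GT?T → r3=0x2f
[3] flags=0000 → (cmp)
[4] flags=0000 VS?F → skip
[5] flags=0000 PL?T → r0=0x8b
[6] flags=0000 MI?F → skip
[7] flags=0000 → (cmp)
[8] flags=0000 MI?F → skip
[9] flags=0000 VS?F → skip

EXEC = [2,5]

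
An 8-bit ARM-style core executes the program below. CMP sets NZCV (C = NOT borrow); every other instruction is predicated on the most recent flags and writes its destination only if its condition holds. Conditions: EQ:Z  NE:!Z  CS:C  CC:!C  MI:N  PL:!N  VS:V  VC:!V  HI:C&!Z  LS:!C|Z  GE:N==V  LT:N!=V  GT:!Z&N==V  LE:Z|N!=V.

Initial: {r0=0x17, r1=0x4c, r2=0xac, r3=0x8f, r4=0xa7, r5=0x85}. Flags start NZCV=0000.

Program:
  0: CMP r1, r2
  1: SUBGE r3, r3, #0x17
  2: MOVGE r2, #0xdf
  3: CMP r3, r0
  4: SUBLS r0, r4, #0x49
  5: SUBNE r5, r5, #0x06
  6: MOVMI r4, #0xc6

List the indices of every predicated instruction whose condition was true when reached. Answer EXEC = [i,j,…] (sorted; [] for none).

[0] flags=1001 → (cmp)
[1] flags=1001 GE?T → r3=0x78
[2] flags=1001 GE?T → r2=0xdf
[3] flags=0010 → (cmp)
[4] flags=0010 LS?F → skip
[5] flags=0010 NE?T → r5=0x7f
[6] flags=0010 MI?F → skip

EXEC = [1,2,5]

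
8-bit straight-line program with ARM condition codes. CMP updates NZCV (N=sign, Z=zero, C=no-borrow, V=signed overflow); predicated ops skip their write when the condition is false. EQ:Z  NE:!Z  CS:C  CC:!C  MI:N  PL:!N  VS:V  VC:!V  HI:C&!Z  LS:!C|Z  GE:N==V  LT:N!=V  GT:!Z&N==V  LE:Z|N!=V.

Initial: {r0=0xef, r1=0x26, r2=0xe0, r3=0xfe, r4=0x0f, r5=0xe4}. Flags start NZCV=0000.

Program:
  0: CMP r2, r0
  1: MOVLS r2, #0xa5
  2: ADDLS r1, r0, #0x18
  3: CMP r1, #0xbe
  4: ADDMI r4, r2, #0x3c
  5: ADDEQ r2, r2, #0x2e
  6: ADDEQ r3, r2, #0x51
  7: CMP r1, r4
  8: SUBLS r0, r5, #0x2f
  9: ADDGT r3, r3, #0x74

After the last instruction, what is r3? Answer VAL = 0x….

VAL = 0xfe

[0] flags=1000 → (cmp)
[1] flags=1000 LS?T → r2=0xa5
[2] flags=1000 LS?T → r1=0x07
[3] flags=0000 → (cmp)
[4] flags=0000 MI?F → skip
[5] flags=0000 EQ?F → skip
[6] flags=0000 EQ?F → skip
[7] flags=1000 → (cmp)
[8] flags=1000 LS?T → r0=0xb5
[9] flags=1000 GT?F → skip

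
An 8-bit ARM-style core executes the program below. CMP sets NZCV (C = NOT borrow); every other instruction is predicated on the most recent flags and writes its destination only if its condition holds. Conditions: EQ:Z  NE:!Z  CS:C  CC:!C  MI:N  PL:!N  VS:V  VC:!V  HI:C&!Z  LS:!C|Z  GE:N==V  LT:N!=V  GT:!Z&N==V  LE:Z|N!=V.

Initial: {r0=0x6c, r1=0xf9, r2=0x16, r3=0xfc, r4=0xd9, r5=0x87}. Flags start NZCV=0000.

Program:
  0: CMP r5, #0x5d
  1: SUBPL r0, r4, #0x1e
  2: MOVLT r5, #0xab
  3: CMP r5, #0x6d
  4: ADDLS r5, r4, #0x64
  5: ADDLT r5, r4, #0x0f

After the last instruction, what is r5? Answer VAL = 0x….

0: ✓ CMP  NZCV=0011
1: ✓ SUBPL  r0←0xbb
2: ✓ MOVLT  r5←0xab
3: ✓ CMP  NZCV=0011
4: · ADDLS
5: ✓ ADDLT  r5←0xe8

VAL = 0xe8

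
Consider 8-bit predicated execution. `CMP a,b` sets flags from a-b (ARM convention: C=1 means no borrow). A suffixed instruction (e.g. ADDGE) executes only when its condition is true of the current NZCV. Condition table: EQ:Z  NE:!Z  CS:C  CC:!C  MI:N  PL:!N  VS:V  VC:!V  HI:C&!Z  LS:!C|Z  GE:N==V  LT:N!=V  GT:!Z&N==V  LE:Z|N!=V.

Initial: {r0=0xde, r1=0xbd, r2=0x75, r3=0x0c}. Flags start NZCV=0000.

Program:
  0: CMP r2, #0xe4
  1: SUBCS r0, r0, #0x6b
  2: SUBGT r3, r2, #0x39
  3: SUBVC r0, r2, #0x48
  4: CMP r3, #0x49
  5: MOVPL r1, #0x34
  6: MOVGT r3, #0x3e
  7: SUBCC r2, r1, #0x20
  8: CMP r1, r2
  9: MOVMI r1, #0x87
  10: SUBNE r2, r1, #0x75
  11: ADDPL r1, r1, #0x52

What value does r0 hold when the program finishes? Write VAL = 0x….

VAL = 0xde

0: ✓ CMP  NZCV=1001
1: · SUBCS
2: ✓ SUBGT  r3←0x3c
3: · SUBVC
4: ✓ CMP  NZCV=1000
5: · MOVPL
6: · MOVGT
7: ✓ SUBCC  r2←0x9d
8: ✓ CMP  NZCV=0010
9: · MOVMI
10: ✓ SUBNE  r2←0x48
11: ✓ ADDPL  r1←0x0f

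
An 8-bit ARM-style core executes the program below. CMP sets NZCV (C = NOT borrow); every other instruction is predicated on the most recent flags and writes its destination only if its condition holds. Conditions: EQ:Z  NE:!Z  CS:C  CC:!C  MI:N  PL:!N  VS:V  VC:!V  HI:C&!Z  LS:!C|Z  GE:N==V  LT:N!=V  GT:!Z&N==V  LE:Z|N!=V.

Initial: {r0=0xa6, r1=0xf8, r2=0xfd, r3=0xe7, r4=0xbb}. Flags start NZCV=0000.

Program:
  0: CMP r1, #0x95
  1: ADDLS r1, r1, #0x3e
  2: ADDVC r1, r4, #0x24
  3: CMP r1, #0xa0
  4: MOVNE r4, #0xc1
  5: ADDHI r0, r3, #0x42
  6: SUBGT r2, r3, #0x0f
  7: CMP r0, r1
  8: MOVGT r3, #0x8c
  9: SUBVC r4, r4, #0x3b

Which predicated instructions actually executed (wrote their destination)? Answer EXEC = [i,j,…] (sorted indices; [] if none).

[0] flags=0010 → (cmp)
[1] flags=0010 LS?F → skip
[2] flags=0010 VC?T → r1=0xdf
[3] flags=0010 → (cmp)
[4] flags=0010 NE?T → r4=0xc1
[5] flags=0010 HI?T → r0=0x29
[6] flags=0010 GT?T → r2=0xd8
[7] flags=0000 → (cmp)
[8] flags=0000 GT?T → r3=0x8c
[9] flags=0000 VC?T → r4=0x86

EXEC = [2,4,5,6,8,9]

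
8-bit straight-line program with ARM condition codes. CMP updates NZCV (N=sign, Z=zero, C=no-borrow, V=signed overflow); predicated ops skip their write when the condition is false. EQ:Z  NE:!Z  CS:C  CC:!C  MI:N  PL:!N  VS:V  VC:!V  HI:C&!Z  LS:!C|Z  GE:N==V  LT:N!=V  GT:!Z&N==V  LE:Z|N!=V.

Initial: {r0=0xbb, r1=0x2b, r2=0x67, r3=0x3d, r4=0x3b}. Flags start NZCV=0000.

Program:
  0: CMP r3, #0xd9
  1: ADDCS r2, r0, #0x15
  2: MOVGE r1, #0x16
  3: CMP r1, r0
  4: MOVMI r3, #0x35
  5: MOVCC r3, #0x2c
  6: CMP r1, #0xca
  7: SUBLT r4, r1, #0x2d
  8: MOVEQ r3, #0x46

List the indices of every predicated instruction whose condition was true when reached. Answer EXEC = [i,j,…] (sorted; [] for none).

EXEC = [2,5]

0: ✓ CMP  NZCV=0000
1: · ADDCS
2: ✓ MOVGE  r1←0x16
3: ✓ CMP  NZCV=0000
4: · MOVMI
5: ✓ MOVCC  r3←0x2c
6: ✓ CMP  NZCV=0000
7: · SUBLT
8: · MOVEQ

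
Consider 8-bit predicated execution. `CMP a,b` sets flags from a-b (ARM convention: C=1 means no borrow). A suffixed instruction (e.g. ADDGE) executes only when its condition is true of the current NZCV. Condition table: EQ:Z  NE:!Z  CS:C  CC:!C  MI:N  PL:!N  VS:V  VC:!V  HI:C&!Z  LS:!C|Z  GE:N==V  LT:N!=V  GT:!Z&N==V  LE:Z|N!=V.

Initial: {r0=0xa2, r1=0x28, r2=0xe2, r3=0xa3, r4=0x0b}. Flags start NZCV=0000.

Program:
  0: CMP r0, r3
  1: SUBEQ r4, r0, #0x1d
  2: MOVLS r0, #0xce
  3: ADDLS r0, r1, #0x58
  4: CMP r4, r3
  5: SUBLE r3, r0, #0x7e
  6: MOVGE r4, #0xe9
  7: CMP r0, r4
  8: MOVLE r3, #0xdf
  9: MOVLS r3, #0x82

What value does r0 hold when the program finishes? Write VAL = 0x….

VAL = 0x80

[0] flags=1000 → (cmp)
[1] flags=1000 EQ?F → skip
[2] flags=1000 LS?T → r0=0xce
[3] flags=1000 LS?T → r0=0x80
[4] flags=0000 → (cmp)
[5] flags=0000 LE?F → skip
[6] flags=0000 GE?T → r4=0xe9
[7] flags=1000 → (cmp)
[8] flags=1000 LE?T → r3=0xdf
[9] flags=1000 LS?T → r3=0x82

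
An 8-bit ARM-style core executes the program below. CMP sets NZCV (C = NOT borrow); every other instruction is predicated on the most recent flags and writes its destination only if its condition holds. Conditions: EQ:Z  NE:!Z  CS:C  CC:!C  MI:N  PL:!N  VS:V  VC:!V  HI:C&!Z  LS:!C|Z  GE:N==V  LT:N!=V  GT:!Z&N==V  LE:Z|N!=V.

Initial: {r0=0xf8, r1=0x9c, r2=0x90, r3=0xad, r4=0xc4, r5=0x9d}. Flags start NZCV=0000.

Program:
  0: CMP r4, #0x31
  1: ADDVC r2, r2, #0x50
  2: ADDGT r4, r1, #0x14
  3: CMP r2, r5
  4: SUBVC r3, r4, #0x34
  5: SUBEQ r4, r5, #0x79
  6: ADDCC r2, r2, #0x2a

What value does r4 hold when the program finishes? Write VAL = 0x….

VAL = 0xc4

[0] flags=1010 → (cmp)
[1] flags=1010 VC?T → r2=0xe0
[2] flags=1010 GT?F → skip
[3] flags=0010 → (cmp)
[4] flags=0010 VC?T → r3=0x90
[5] flags=0010 EQ?F → skip
[6] flags=0010 CC?F → skip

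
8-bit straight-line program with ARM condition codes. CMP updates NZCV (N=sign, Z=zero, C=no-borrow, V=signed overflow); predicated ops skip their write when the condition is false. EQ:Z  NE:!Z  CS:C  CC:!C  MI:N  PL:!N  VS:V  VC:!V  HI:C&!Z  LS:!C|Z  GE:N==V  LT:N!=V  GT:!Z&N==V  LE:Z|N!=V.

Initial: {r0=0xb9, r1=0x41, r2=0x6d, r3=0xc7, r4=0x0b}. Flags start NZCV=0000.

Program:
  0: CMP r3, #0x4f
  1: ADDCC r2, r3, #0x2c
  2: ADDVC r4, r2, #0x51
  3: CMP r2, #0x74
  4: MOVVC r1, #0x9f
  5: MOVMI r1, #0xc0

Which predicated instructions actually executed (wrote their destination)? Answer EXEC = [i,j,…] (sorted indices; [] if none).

EXEC = [4,5]

[0] flags=0011 → (cmp)
[1] flags=0011 CC?F → skip
[2] flags=0011 VC?F → skip
[3] flags=1000 → (cmp)
[4] flags=1000 VC?T → r1=0x9f
[5] flags=1000 MI?T → r1=0xc0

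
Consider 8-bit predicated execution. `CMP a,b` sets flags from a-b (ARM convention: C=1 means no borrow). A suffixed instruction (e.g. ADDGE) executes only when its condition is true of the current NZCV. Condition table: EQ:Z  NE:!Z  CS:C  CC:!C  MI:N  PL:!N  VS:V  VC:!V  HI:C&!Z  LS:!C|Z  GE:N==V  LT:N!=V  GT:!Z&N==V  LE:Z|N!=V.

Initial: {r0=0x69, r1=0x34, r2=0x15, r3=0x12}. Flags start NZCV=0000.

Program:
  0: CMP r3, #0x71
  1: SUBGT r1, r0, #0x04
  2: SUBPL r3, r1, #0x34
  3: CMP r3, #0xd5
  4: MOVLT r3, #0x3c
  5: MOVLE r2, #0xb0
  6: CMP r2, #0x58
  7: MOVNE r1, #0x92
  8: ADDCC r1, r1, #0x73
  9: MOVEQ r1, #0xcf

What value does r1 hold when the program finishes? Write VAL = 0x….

VAL = 0x05

[0] flags=1000 → (cmp)
[1] flags=1000 GT?F → skip
[2] flags=1000 PL?F → skip
[3] flags=0000 → (cmp)
[4] flags=0000 LT?F → skip
[5] flags=0000 LE?F → skip
[6] flags=1000 → (cmp)
[7] flags=1000 NE?T → r1=0x92
[8] flags=1000 CC?T → r1=0x05
[9] flags=1000 EQ?F → skip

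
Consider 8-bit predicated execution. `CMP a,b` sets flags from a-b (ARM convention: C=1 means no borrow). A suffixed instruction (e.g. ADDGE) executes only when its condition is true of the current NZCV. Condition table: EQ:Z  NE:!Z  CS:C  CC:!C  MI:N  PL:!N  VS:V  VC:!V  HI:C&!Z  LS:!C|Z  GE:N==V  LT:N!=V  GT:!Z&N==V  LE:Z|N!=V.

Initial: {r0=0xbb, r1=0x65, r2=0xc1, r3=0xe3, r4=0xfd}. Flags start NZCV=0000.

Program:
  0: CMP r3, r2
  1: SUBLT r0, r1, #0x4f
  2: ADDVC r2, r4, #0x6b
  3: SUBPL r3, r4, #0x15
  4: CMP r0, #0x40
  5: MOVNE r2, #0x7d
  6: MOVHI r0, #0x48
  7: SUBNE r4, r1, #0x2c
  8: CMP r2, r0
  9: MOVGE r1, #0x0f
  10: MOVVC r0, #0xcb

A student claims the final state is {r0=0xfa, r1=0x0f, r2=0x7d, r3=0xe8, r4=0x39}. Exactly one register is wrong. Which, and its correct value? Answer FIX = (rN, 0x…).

FIX = (r0, 0xcb)

[0] flags=0010 → (cmp)
[1] flags=0010 LT?F → skip
[2] flags=0010 VC?T → r2=0x68
[3] flags=0010 PL?T → r3=0xe8
[4] flags=0011 → (cmp)
[5] flags=0011 NE?T → r2=0x7d
[6] flags=0011 HI?T → r0=0x48
[7] flags=0011 NE?T → r4=0x39
[8] flags=0010 → (cmp)
[9] flags=0010 GE?T → r1=0x0f
[10] flags=0010 VC?T → r0=0xcb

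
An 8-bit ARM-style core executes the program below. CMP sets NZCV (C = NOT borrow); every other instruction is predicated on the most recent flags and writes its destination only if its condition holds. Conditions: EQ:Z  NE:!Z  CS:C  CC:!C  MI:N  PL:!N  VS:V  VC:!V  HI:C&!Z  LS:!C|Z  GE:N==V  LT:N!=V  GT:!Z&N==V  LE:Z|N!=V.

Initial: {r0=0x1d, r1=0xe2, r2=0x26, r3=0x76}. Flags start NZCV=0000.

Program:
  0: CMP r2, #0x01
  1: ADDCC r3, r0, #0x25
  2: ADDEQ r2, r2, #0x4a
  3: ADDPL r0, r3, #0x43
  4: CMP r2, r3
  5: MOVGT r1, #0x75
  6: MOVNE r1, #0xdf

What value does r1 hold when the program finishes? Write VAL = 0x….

[0] flags=0010 → (cmp)
[1] flags=0010 CC?F → skip
[2] flags=0010 EQ?F → skip
[3] flags=0010 PL?T → r0=0xb9
[4] flags=1000 → (cmp)
[5] flags=1000 GT?F → skip
[6] flags=1000 NE?T → r1=0xdf

VAL = 0xdf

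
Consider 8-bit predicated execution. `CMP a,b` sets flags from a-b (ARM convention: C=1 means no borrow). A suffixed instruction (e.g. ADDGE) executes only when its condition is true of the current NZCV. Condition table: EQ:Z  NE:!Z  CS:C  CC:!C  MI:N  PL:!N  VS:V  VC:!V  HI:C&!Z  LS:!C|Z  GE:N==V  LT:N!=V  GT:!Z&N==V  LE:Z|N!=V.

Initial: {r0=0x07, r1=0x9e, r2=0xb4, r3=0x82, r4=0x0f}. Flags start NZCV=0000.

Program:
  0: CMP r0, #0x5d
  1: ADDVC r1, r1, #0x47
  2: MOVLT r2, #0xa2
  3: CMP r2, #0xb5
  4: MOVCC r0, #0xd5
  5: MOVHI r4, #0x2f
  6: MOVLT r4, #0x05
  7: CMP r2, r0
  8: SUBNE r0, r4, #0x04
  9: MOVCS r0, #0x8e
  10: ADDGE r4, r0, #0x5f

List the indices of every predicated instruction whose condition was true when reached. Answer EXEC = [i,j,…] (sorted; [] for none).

0: ✓ CMP  NZCV=1000
1: ✓ ADDVC  r1←0xe5
2: ✓ MOVLT  r2←0xa2
3: ✓ CMP  NZCV=1000
4: ✓ MOVCC  r0←0xd5
5: · MOVHI
6: ✓ MOVLT  r4←0x05
7: ✓ CMP  NZCV=1000
8: ✓ SUBNE  r0←0x01
9: · MOVCS
10: · ADDGE

EXEC = [1,2,4,6,8]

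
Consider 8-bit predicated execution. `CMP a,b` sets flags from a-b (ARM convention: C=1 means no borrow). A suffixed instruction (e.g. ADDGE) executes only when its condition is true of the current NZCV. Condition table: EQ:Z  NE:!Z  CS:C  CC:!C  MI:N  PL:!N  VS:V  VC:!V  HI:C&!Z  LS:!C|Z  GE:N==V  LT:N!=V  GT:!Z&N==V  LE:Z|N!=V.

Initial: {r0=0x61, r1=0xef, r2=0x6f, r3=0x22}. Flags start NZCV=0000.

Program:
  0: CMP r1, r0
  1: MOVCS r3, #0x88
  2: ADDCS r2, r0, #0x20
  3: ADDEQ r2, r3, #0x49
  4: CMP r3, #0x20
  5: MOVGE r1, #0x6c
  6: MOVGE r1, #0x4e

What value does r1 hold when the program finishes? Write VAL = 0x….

VAL = 0xef

0: ✓ CMP  NZCV=1010
1: ✓ MOVCS  r3←0x88
2: ✓ ADDCS  r2←0x81
3: · ADDEQ
4: ✓ CMP  NZCV=0011
5: · MOVGE
6: · MOVGE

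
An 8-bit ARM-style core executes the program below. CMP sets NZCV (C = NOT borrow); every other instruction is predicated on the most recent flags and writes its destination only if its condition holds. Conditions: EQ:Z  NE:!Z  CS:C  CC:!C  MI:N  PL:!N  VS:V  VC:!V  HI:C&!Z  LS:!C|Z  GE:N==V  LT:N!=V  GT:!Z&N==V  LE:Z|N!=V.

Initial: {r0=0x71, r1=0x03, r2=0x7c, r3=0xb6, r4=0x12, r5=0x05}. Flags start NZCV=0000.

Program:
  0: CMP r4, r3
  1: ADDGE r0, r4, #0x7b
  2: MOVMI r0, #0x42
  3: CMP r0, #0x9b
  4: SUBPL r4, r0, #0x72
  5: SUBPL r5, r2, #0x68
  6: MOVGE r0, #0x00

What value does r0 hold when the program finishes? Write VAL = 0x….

[0] flags=0000 → (cmp)
[1] flags=0000 GE?T → r0=0x8d
[2] flags=0000 MI?F → skip
[3] flags=1000 → (cmp)
[4] flags=1000 PL?F → skip
[5] flags=1000 PL?F → skip
[6] flags=1000 GE?F → skip

VAL = 0x8d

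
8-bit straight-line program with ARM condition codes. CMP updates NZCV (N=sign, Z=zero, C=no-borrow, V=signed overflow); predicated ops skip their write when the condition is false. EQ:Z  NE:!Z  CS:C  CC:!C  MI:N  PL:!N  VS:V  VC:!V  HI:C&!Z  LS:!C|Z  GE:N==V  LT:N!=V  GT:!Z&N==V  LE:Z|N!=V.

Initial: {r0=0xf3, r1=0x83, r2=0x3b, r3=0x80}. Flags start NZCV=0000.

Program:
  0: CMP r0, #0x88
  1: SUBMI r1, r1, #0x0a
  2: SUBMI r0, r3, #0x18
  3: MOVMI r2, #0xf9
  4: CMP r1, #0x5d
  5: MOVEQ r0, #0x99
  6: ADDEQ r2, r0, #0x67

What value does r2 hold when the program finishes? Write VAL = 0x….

VAL = 0x3b

[0] flags=0010 → (cmp)
[1] flags=0010 MI?F → skip
[2] flags=0010 MI?F → skip
[3] flags=0010 MI?F → skip
[4] flags=0011 → (cmp)
[5] flags=0011 EQ?F → skip
[6] flags=0011 EQ?F → skip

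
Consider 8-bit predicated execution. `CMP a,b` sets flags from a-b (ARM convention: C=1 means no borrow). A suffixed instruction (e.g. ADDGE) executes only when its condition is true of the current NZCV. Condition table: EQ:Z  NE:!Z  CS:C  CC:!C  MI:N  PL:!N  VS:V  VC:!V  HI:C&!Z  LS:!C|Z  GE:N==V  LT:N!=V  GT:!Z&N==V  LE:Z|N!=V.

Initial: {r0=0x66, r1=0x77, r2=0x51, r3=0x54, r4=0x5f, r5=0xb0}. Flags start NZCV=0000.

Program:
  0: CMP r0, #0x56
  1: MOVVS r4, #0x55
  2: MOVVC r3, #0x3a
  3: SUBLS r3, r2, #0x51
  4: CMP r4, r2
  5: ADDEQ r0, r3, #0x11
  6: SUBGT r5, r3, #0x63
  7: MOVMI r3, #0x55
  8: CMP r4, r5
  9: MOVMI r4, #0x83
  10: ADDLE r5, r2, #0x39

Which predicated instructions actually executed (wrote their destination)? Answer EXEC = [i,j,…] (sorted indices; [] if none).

EXEC = [2,6,9]

0: ✓ CMP  NZCV=0010
1: · MOVVS
2: ✓ MOVVC  r3←0x3a
3: · SUBLS
4: ✓ CMP  NZCV=0010
5: · ADDEQ
6: ✓ SUBGT  r5←0xd7
7: · MOVMI
8: ✓ CMP  NZCV=1001
9: ✓ MOVMI  r4←0x83
10: · ADDLE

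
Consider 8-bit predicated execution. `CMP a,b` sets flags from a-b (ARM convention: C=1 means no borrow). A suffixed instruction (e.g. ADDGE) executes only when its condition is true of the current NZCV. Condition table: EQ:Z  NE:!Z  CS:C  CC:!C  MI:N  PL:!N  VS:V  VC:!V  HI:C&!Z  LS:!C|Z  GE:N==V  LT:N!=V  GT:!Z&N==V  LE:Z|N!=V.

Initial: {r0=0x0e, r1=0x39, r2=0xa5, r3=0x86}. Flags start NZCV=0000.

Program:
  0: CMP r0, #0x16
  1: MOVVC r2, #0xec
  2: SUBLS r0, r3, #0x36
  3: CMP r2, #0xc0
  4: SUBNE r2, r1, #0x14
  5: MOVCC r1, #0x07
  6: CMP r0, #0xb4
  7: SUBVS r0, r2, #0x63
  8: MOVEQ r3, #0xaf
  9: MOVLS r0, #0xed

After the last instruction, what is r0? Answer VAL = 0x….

[0] flags=1000 → (cmp)
[1] flags=1000 VC?T → r2=0xec
[2] flags=1000 LS?T → r0=0x50
[3] flags=0010 → (cmp)
[4] flags=0010 NE?T → r2=0x25
[5] flags=0010 CC?F → skip
[6] flags=1001 → (cmp)
[7] flags=1001 VS?T → r0=0xc2
[8] flags=1001 EQ?F → skip
[9] flags=1001 LS?T → r0=0xed

VAL = 0xed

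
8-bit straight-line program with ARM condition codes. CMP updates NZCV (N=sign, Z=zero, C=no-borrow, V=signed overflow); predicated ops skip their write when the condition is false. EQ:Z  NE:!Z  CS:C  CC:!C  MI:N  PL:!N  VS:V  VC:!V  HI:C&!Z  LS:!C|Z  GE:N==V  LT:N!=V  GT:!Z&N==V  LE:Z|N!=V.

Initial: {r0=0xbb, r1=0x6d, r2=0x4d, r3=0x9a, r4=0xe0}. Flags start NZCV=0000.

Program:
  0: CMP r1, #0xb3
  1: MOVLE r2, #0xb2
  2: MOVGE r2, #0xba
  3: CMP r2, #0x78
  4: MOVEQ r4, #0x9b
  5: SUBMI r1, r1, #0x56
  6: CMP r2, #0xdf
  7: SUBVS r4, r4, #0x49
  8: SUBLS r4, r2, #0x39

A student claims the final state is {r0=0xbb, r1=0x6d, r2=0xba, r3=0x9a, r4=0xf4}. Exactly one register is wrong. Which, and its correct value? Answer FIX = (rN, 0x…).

0: ✓ CMP  NZCV=1001
1: · MOVLE
2: ✓ MOVGE  r2←0xba
3: ✓ CMP  NZCV=0011
4: · MOVEQ
5: · SUBMI
6: ✓ CMP  NZCV=1000
7: · SUBVS
8: ✓ SUBLS  r4←0x81

FIX = (r4, 0x81)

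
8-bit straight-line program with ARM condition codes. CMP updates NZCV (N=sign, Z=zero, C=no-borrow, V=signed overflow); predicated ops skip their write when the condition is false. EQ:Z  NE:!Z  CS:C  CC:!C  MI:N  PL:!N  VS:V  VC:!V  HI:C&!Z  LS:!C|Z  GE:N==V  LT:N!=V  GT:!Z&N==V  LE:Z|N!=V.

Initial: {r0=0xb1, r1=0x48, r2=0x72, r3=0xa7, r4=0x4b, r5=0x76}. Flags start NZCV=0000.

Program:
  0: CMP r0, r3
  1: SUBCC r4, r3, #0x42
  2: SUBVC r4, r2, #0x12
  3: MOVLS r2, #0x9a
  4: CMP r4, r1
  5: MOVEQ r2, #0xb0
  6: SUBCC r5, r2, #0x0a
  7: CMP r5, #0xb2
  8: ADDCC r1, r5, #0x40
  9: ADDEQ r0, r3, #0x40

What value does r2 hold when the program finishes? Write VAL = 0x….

VAL = 0x72

0: ✓ CMP  NZCV=0010
1: · SUBCC
2: ✓ SUBVC  r4←0x60
3: · MOVLS
4: ✓ CMP  NZCV=0010
5: · MOVEQ
6: · SUBCC
7: ✓ CMP  NZCV=1001
8: ✓ ADDCC  r1←0xb6
9: · ADDEQ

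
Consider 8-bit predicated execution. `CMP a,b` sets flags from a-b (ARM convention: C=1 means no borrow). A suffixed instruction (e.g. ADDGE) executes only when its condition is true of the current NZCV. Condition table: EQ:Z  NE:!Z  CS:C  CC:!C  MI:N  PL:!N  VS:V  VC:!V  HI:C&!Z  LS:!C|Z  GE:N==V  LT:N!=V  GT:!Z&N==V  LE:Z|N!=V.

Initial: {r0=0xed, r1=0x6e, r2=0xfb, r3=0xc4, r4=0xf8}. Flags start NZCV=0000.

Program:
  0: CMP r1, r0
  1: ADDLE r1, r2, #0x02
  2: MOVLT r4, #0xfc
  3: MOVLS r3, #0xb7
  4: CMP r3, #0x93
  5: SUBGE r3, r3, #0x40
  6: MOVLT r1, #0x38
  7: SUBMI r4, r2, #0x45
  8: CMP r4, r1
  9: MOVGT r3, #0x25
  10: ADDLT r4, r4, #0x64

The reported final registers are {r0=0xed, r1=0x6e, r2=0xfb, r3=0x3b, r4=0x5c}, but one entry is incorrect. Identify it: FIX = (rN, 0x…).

[0] flags=1001 → (cmp)
[1] flags=1001 LE?F → skip
[2] flags=1001 LT?F → skip
[3] flags=1001 LS?T → r3=0xb7
[4] flags=0010 → (cmp)
[5] flags=0010 GE?T → r3=0x77
[6] flags=0010 LT?F → skip
[7] flags=0010 MI?F → skip
[8] flags=1010 → (cmp)
[9] flags=1010 GT?F → skip
[10] flags=1010 LT?T → r4=0x5c

FIX = (r3, 0x77)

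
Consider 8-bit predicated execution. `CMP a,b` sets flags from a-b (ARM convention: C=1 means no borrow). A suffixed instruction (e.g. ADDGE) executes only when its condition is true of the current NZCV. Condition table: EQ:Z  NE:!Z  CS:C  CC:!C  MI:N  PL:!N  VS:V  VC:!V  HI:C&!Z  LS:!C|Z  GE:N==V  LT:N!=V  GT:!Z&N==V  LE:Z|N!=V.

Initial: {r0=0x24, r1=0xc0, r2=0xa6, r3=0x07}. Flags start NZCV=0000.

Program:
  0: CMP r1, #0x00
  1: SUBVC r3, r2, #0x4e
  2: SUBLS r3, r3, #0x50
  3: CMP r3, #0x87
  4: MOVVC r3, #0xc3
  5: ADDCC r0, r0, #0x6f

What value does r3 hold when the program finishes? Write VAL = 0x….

VAL = 0x58

0: ✓ CMP  NZCV=1010
1: ✓ SUBVC  r3←0x58
2: · SUBLS
3: ✓ CMP  NZCV=1001
4: · MOVVC
5: ✓ ADDCC  r0←0x93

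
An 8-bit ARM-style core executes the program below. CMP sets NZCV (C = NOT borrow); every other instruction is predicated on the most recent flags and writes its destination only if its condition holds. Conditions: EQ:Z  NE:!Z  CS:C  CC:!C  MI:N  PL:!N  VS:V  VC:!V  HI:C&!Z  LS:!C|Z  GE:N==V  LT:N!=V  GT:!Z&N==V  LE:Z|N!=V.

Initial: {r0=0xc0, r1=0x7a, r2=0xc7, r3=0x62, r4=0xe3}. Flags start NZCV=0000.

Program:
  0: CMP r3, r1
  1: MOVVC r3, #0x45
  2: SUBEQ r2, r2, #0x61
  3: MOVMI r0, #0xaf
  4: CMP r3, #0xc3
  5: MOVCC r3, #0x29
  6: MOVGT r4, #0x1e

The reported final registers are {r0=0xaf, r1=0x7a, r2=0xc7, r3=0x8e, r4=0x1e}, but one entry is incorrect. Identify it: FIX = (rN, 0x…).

0: ✓ CMP  NZCV=1000
1: ✓ MOVVC  r3←0x45
2: · SUBEQ
3: ✓ MOVMI  r0←0xaf
4: ✓ CMP  NZCV=1001
5: ✓ MOVCC  r3←0x29
6: ✓ MOVGT  r4←0x1e

FIX = (r3, 0x29)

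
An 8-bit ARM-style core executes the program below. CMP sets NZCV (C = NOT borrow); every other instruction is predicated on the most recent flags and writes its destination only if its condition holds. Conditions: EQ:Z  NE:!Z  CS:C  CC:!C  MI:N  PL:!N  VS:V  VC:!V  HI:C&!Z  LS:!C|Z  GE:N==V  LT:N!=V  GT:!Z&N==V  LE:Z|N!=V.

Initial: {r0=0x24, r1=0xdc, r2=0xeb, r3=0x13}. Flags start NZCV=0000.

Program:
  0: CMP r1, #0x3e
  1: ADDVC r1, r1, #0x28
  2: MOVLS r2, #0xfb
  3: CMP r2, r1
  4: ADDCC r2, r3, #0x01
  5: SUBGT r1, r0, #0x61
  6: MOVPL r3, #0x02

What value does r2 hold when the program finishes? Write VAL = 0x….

0: ✓ CMP  NZCV=1010
1: ✓ ADDVC  r1←0x04
2: · MOVLS
3: ✓ CMP  NZCV=1010
4: · ADDCC
5: · SUBGT
6: · MOVPL

VAL = 0xeb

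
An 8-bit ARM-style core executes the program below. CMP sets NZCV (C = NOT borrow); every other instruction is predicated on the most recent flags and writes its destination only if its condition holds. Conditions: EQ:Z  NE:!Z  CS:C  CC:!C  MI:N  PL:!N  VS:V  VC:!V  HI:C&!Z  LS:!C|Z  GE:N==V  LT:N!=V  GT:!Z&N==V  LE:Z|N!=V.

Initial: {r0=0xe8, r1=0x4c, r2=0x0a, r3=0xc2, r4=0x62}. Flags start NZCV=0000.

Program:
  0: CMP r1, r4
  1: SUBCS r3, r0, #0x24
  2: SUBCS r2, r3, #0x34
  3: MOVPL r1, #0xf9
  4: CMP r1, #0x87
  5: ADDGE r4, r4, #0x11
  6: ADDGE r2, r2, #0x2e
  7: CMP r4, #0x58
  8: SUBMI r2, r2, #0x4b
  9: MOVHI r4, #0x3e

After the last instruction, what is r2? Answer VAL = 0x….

VAL = 0x38

0: ✓ CMP  NZCV=1000
1: · SUBCS
2: · SUBCS
3: · MOVPL
4: ✓ CMP  NZCV=1001
5: ✓ ADDGE  r4←0x73
6: ✓ ADDGE  r2←0x38
7: ✓ CMP  NZCV=0010
8: · SUBMI
9: ✓ MOVHI  r4←0x3e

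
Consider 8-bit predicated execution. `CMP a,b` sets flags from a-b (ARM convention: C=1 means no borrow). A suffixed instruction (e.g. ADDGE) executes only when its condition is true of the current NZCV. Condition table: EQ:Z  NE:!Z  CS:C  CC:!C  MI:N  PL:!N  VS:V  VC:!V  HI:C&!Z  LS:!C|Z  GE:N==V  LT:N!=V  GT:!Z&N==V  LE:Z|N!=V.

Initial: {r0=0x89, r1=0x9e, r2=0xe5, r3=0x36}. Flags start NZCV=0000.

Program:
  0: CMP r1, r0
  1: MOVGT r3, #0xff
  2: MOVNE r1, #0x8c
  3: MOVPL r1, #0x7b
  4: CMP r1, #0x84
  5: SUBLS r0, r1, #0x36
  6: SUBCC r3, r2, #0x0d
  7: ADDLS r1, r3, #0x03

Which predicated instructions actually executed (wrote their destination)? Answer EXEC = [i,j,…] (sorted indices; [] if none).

EXEC = [1,2,3,5,6,7]

0: ✓ CMP  NZCV=0010
1: ✓ MOVGT  r3←0xff
2: ✓ MOVNE  r1←0x8c
3: ✓ MOVPL  r1←0x7b
4: ✓ CMP  NZCV=1001
5: ✓ SUBLS  r0←0x45
6: ✓ SUBCC  r3←0xd8
7: ✓ ADDLS  r1←0xdb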